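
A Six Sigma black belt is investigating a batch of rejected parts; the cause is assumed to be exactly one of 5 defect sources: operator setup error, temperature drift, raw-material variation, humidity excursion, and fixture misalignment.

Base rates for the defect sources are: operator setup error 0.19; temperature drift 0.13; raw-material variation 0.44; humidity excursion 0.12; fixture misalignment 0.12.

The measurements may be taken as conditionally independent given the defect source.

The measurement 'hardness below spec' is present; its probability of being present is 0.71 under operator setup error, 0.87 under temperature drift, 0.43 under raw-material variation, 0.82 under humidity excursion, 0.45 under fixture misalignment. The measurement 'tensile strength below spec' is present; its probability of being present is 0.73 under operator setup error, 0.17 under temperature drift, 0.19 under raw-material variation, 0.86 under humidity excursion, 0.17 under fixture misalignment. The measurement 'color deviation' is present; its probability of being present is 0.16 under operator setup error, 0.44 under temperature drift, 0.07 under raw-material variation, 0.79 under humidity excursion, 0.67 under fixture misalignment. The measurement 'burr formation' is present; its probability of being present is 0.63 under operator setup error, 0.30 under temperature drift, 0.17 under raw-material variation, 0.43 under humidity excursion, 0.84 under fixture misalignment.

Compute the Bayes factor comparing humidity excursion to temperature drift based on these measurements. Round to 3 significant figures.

Joint likelihood of the measurement pattern under each hypothesis:
  humidity excursion: 0.82 × 0.86 × 0.79 × 0.43 = 0.23956
  temperature drift: 0.87 × 0.17 × 0.44 × 0.30 = 0.019523
Bayes factor = 0.23956 / 0.019523 ≈ 12.3

12.3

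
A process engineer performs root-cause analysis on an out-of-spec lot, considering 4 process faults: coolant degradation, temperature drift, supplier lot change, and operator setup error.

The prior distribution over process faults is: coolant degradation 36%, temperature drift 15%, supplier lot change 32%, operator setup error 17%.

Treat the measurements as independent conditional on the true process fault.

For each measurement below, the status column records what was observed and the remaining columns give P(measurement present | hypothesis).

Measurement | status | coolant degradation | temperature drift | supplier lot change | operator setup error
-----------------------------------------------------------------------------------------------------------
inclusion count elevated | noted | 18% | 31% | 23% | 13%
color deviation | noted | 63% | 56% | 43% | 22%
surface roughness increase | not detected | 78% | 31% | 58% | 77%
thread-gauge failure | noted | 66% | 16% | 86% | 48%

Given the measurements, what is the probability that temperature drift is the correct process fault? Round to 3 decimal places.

Multiply each prior by the joint likelihood of the measurement pattern (using 1 − P(present | H) for each absent measurement):
  coolant degradation: 0.36 × 0.18 × 0.63 × (1 − 0.78) × 0.66 = 0.0059276
  temperature drift: 0.15 × 0.31 × 0.56 × (1 − 0.31) × 0.16 = 0.0028748
  supplier lot change: 0.32 × 0.23 × 0.43 × (1 − 0.58) × 0.86 = 0.011431
  operator setup error: 0.17 × 0.13 × 0.22 × (1 − 0.77) × 0.48 = 0.00053676
Normalizing constant Z = 0.0059276 + 0.0028748 + 0.011431 + 0.00053676 = 0.02077.
P(temperature drift | evidence) = 0.0028748 / 0.02077 ≈ 0.138.

0.138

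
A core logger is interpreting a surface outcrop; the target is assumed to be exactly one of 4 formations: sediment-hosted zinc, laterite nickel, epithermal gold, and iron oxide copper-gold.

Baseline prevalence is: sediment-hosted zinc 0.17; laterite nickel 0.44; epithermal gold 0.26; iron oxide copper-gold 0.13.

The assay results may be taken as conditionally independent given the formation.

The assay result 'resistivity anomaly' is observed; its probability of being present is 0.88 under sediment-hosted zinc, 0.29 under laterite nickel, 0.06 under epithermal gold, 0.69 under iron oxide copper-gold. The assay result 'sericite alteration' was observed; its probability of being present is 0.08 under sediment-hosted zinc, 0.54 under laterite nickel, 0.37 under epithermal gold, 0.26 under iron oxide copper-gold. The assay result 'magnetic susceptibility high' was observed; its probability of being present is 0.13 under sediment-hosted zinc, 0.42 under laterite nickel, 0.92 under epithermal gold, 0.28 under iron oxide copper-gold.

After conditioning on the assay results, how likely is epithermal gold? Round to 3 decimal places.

For each hypothesis, the unnormalized posterior weight is prior × product of the assay result likelihoods:
  sediment-hosted zinc: 0.17 × 0.88 × 0.08 × 0.13 = 0.0015558
  laterite nickel: 0.44 × 0.29 × 0.54 × 0.42 = 0.02894
  epithermal gold: 0.26 × 0.06 × 0.37 × 0.92 = 0.0053102
  iron oxide copper-gold: 0.13 × 0.69 × 0.26 × 0.28 = 0.0065302
The unnormalized weights sum to 0.042336.
P(epithermal gold | evidence) = 0.0053102 / 0.042336 ≈ 0.125.

0.125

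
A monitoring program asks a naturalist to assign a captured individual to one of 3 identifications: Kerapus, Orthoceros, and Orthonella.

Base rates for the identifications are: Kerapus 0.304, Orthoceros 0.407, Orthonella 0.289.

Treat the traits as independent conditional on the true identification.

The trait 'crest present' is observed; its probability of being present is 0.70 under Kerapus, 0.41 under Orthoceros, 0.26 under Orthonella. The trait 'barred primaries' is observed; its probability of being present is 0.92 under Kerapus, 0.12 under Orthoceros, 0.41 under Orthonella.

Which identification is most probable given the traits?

Multiply each prior by the joint likelihood of the trait pattern:
  Kerapus: 0.304 × 0.70 × 0.92 = 0.19578
  Orthoceros: 0.407 × 0.41 × 0.12 = 0.020024
  Orthonella: 0.289 × 0.26 × 0.41 = 0.030807
The unnormalized weights sum to 0.24661.
P(Kerapus | evidence) ≈ 0.19578 / 0.24661 ≈ 0.794
P(Orthoceros | evidence) ≈ 0.020024 / 0.24661 ≈ 0.081
P(Orthonella | evidence) ≈ 0.030807 / 0.24661 ≈ 0.125
The largest is 0.794, so Kerapus is most probable.

Kerapus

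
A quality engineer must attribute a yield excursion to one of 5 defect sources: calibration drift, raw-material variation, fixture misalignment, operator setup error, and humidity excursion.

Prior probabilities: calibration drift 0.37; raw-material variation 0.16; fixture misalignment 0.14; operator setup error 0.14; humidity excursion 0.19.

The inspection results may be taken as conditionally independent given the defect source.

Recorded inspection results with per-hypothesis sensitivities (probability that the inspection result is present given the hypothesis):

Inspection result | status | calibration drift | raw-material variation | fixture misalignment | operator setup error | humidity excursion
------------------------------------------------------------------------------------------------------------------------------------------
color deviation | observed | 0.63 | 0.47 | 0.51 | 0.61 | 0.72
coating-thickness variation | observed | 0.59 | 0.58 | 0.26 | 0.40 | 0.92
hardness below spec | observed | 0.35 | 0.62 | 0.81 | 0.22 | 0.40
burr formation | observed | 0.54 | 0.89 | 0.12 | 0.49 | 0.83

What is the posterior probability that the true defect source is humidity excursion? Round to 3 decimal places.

0.429

For each hypothesis, the unnormalized posterior weight is prior × product of the inspection result likelihoods:
  calibration drift: 0.37 × 0.63 × 0.59 × 0.35 × 0.54 = 0.025993
  raw-material variation: 0.16 × 0.47 × 0.58 × 0.62 × 0.89 = 0.024067
  fixture misalignment: 0.14 × 0.51 × 0.26 × 0.81 × 0.12 = 0.0018044
  operator setup error: 0.14 × 0.61 × 0.40 × 0.22 × 0.49 = 0.0036824
  humidity excursion: 0.19 × 0.72 × 0.92 × 0.40 × 0.83 = 0.041784
Normalizing constant Z = 0.025993 + 0.024067 + 0.0018044 + 0.0036824 + 0.041784 = 0.097331.
P(humidity excursion | evidence) = 0.041784 / 0.097331 ≈ 0.429.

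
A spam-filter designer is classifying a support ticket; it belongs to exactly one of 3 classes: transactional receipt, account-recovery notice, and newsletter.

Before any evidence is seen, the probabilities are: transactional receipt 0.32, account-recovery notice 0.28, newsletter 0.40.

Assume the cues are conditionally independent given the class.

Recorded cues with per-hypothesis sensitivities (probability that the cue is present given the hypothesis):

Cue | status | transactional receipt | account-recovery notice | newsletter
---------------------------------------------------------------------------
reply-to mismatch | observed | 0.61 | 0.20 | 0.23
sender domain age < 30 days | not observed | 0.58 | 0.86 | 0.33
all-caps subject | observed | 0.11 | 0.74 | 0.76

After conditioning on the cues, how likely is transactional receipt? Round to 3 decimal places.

0.146

Multiply each prior by the joint likelihood of the cue pattern (using 1 − P(present | H) for each absent cue):
  transactional receipt: 0.32 × 0.61 × (1 − 0.58) × 0.11 = 0.0090182
  account-recovery notice: 0.28 × 0.20 × (1 − 0.86) × 0.74 = 0.0058016
  newsletter: 0.40 × 0.23 × (1 − 0.33) × 0.76 = 0.046846
Marginal likelihood of the evidence = 0.061666.
P(transactional receipt | evidence) = 0.0090182 / 0.061666 ≈ 0.146.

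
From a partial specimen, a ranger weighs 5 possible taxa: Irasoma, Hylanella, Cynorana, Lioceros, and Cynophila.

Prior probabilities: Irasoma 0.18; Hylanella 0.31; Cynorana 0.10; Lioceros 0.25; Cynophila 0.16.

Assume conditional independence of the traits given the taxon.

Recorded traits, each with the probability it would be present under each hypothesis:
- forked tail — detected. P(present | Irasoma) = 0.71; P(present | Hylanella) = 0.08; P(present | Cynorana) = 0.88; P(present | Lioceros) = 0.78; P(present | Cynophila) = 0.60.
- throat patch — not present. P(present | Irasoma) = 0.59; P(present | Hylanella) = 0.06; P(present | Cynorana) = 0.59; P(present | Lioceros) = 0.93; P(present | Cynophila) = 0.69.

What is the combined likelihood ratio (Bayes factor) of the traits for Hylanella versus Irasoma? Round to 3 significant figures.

0.258

The Bayes factor is the ratio of the joint likelihoods of the trait pattern under the two hypotheses (using 1 − P(present | H) for each absent trait).
  Hylanella: 0.08 × (1 − 0.06) = 0.0752
  Irasoma: 0.71 × (1 − 0.59) = 0.2911
Bayes factor = 0.0752 / 0.2911 ≈ 0.258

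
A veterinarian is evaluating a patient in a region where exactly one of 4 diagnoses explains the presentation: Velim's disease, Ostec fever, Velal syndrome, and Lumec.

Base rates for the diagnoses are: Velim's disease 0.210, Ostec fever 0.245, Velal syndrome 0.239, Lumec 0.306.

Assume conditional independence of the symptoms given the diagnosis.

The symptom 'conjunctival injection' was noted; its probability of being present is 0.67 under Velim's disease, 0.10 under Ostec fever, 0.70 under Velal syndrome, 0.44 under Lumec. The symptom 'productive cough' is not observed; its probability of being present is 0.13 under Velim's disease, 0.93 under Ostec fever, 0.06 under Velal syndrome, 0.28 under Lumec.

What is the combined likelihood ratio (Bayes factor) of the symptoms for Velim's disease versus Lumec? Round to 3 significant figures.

1.84

Take the product of per-symptom likelihoods under each hypothesis (using 1 − P(present | H) for each absent symptom), then divide.
  Velim's disease: 0.67 × (1 − 0.13) = 0.5829
  Lumec: 0.44 × (1 − 0.28) = 0.3168
Bayes factor = 0.5829 / 0.3168 ≈ 1.84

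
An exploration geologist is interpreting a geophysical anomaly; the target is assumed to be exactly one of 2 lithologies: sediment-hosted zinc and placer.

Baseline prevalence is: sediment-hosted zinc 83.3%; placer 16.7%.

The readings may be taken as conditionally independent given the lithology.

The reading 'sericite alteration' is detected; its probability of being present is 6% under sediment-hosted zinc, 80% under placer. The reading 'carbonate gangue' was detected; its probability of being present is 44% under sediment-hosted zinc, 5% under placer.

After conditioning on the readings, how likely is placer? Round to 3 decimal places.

By Bayes' rule with conditional independence, the unnormalized weight for each hypothesis is prior × ∏ likelihoods:
  sediment-hosted zinc: 0.833 × 0.06 × 0.44 = 0.021991
  placer: 0.167 × 0.80 × 0.05 = 0.00668
Marginal likelihood of the evidence = 0.028671.
P(placer | evidence) = 0.00668 / 0.028671 ≈ 0.233.

0.233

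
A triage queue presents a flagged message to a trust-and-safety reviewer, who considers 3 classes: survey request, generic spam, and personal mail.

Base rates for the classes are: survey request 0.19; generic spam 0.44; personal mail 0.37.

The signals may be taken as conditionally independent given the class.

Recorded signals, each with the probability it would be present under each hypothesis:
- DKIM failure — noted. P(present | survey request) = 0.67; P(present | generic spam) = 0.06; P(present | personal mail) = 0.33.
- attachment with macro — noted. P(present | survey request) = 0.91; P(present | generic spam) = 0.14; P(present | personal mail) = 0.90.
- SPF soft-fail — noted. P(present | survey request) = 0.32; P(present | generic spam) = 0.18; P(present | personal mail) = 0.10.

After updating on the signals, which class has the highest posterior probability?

For each hypothesis, the unnormalized posterior weight is prior × product of the signal likelihoods:
  survey request: 0.19 × 0.67 × 0.91 × 0.32 = 0.03707
  generic spam: 0.44 × 0.06 × 0.14 × 0.18 = 0.00066528
  personal mail: 0.37 × 0.33 × 0.90 × 0.10 = 0.010989
The unnormalized weights sum to 0.048724.
P(survey request | evidence) ≈ 0.03707 / 0.048724 ≈ 0.761
P(generic spam | evidence) ≈ 0.00066528 / 0.048724 ≈ 0.014
P(personal mail | evidence) ≈ 0.010989 / 0.048724 ≈ 0.226
The largest is 0.761, so survey request is most probable.

survey request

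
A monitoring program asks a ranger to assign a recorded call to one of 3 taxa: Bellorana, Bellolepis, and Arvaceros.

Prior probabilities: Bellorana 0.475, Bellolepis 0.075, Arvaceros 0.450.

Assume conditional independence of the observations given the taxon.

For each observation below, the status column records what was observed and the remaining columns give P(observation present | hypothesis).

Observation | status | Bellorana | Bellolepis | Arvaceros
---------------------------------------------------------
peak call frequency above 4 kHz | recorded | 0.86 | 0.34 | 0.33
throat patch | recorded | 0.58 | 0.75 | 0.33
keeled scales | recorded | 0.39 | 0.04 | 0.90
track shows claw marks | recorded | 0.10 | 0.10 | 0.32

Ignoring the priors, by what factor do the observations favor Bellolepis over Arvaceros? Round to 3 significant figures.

0.0325

Take the product of per-observation likelihoods under each hypothesis, then divide.
  Bellolepis: 0.34 × 0.75 × 0.04 × 0.10 = 0.00102
  Arvaceros: 0.33 × 0.33 × 0.90 × 0.32 = 0.031363
Bayes factor = 0.00102 / 0.031363 ≈ 0.0325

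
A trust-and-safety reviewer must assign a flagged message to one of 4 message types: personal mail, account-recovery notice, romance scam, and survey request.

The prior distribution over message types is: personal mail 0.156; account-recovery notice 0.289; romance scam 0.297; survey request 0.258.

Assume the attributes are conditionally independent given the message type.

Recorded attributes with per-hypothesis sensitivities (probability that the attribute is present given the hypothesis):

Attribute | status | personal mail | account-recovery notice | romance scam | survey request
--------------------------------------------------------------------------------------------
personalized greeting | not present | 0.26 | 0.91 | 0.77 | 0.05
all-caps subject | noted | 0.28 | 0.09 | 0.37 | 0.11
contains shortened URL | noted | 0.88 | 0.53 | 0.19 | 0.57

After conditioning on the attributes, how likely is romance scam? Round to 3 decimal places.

For each hypothesis, the unnormalized posterior weight is prior × product of the attribute likelihoods (using 1 − P(present | H) for each absent attribute):
  personal mail: 0.156 × (1 − 0.26) × 0.28 × 0.88 = 0.028444
  account-recovery notice: 0.289 × (1 − 0.91) × 0.09 × 0.53 = 0.0012407
  romance scam: 0.297 × (1 − 0.77) × 0.37 × 0.19 = 0.0048022
  survey request: 0.258 × (1 − 0.05) × 0.11 × 0.57 = 0.015368
Marginal likelihood of the evidence = 0.049855.
P(romance scam | evidence) = 0.0048022 / 0.049855 ≈ 0.096.

0.096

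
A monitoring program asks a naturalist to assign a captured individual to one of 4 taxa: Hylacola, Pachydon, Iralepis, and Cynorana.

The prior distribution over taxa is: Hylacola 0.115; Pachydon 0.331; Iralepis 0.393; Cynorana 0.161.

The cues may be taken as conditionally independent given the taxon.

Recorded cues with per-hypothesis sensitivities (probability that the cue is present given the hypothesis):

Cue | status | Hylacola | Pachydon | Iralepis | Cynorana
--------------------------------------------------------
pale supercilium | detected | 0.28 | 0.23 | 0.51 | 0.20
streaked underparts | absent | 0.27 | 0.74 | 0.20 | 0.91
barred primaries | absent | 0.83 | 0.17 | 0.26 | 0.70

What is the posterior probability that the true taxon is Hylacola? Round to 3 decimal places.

Multiply each prior by the joint likelihood of the cue pattern (using 1 − P(present | H) for each absent cue):
  Hylacola: 0.115 × 0.28 × (1 − 0.27) × (1 − 0.83) = 0.003996
  Pachydon: 0.331 × 0.23 × (1 − 0.74) × (1 − 0.17) = 0.016429
  Iralepis: 0.393 × 0.51 × (1 − 0.20) × (1 − 0.26) = 0.11865
  Cynorana: 0.161 × 0.20 × (1 − 0.91) × (1 − 0.70) = 0.0008694
Normalizing constant Z = 0.003996 + 0.016429 + 0.11865 + 0.0008694 = 0.13995.
P(Hylacola | evidence) = 0.003996 / 0.13995 ≈ 0.029.

0.029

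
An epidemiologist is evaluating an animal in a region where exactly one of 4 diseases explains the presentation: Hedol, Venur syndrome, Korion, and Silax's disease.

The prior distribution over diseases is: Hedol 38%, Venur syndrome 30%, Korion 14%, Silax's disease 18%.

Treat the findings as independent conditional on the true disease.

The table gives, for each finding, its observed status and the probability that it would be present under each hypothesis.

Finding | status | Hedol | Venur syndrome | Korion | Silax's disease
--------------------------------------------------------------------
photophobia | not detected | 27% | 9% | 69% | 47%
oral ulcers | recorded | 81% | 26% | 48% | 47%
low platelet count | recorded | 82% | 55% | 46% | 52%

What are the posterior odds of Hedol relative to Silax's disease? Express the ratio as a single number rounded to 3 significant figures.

7.90

Posterior odds equal prior odds times the likelihood ratio; only the two competing hypotheses matter (using 1 − P(present | H) for each absent finding).
  Hedol: 0.38 × (1 − 0.27) × 0.81 × 0.82 = 0.18425
  Silax's disease: 0.18 × (1 − 0.47) × 0.47 × 0.52 = 0.023316
Posterior odds = 0.18425 / 0.023316 ≈ 7.90.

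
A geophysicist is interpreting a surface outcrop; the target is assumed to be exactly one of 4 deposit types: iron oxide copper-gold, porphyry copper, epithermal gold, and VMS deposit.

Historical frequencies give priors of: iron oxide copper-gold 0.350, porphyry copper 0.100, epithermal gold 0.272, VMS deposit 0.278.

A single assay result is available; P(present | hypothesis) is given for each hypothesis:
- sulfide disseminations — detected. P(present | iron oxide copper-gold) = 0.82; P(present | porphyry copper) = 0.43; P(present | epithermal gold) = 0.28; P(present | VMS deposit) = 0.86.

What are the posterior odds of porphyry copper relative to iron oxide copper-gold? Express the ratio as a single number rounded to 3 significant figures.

0.150

Unnormalized posterior weight (prior times the assay result likelihood) for each of the two hypotheses:
  porphyry copper: 0.100 × 0.43 = 0.043
  iron oxide copper-gold: 0.350 × 0.82 = 0.287
Posterior odds = 0.043 / 0.287 ≈ 0.150.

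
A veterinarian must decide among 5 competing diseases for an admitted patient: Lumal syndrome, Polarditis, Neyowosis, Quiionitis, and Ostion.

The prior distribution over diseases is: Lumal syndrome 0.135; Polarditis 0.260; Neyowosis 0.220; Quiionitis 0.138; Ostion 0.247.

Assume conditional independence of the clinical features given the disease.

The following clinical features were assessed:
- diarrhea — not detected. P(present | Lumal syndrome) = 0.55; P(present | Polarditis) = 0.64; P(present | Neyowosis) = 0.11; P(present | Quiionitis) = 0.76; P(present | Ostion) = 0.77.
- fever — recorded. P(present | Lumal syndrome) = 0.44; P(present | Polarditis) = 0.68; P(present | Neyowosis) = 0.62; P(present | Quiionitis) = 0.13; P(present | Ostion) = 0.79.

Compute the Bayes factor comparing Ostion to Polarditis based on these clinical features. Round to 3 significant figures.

Take the product of per-clinical feature likelihoods under each hypothesis (using 1 − P(present | H) for each absent clinical feature), then divide.
  Ostion: (1 − 0.77) × 0.79 = 0.1817
  Polarditis: (1 − 0.64) × 0.68 = 0.2448
Bayes factor = 0.1817 / 0.2448 ≈ 0.742

0.742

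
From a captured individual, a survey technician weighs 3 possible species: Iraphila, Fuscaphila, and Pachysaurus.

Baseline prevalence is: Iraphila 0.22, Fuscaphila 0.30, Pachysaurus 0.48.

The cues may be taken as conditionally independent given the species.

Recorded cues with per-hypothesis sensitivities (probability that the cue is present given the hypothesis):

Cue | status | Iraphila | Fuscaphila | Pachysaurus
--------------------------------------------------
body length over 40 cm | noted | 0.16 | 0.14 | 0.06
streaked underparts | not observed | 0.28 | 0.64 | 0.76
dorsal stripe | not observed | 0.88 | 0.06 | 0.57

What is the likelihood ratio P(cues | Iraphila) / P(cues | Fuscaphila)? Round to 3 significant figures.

0.292

Joint likelihood of the cue pattern under each hypothesis (using 1 − P(present | H) for each absent cue):
  Iraphila: 0.16 × (1 − 0.28) × (1 − 0.88) = 0.013824
  Fuscaphila: 0.14 × (1 − 0.64) × (1 − 0.06) = 0.047376
Bayes factor = 0.013824 / 0.047376 ≈ 0.292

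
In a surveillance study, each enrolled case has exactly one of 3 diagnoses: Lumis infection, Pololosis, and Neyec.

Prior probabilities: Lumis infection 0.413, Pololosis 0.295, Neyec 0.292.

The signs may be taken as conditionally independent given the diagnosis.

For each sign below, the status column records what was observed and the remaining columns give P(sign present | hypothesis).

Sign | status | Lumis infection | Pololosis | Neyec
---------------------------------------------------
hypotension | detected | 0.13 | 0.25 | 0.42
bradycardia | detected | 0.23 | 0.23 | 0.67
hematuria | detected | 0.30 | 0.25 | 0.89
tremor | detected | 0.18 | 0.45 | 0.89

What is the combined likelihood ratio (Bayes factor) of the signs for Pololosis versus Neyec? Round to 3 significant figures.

Take the product of per-sign likelihoods under each hypothesis, then divide.
  Pololosis: 0.25 × 0.23 × 0.25 × 0.45 = 0.0064688
  Neyec: 0.42 × 0.67 × 0.89 × 0.89 = 0.2229
Bayes factor = 0.0064688 / 0.2229 ≈ 0.0290

0.0290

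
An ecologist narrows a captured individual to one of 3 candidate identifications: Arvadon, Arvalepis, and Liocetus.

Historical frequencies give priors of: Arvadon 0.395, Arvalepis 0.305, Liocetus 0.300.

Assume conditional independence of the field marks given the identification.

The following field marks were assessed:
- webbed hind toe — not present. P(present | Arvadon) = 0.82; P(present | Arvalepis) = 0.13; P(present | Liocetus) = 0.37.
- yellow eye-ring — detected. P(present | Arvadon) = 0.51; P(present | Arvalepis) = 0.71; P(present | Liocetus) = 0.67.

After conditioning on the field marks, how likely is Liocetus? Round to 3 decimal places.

For each hypothesis, the unnormalized posterior weight is prior × product of the field mark likelihoods (using 1 − P(present | H) for each absent field mark):
  Arvadon: 0.395 × (1 − 0.82) × 0.51 = 0.036261
  Arvalepis: 0.305 × (1 − 0.13) × 0.71 = 0.1884
  Liocetus: 0.300 × (1 − 0.37) × 0.67 = 0.12663
Marginal likelihood of the evidence = 0.35129.
P(Liocetus | evidence) = 0.12663 / 0.35129 ≈ 0.360.

0.360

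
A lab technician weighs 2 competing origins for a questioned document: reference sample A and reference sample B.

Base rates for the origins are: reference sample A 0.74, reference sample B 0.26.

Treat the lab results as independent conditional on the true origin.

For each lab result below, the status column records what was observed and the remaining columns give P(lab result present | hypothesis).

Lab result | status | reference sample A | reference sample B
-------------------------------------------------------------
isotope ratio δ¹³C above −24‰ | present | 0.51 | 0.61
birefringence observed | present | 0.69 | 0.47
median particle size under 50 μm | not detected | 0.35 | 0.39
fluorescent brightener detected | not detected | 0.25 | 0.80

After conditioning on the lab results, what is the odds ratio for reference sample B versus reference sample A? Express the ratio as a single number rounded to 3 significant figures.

0.0716

Unnormalized posterior weight (prior times the lab result likelihoods) for each of the two hypotheses (using 1 − P(present | H) for each absent lab result):
  reference sample B: 0.26 × 0.61 × 0.47 × (1 − 0.39) × (1 − 0.80) = 0.0090941
  reference sample A: 0.74 × 0.51 × 0.69 × (1 − 0.35) × (1 − 0.25) = 0.12695
Posterior odds = 0.0090941 / 0.12695 ≈ 0.0716.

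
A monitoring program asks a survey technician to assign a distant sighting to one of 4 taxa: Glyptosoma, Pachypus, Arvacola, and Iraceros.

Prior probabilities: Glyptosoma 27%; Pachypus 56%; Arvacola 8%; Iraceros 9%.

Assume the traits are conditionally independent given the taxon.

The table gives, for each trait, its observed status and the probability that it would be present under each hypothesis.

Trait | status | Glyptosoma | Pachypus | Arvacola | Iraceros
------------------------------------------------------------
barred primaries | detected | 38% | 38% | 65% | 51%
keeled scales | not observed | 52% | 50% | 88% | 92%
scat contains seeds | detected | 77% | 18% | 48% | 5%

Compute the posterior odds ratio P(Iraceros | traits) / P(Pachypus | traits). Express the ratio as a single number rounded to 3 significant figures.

Unnormalized posterior weight (prior times the trait likelihoods) for each of the two hypotheses (using 1 − P(present | H) for each absent trait):
  Iraceros: 0.09 × 0.51 × (1 − 0.92) × 0.05 = 0.0001836
  Pachypus: 0.56 × 0.38 × (1 − 0.50) × 0.18 = 0.019152
Odds(Iraceros : Pachypus) = 0.0001836 / 0.019152 ≈ 0.00959.

0.00959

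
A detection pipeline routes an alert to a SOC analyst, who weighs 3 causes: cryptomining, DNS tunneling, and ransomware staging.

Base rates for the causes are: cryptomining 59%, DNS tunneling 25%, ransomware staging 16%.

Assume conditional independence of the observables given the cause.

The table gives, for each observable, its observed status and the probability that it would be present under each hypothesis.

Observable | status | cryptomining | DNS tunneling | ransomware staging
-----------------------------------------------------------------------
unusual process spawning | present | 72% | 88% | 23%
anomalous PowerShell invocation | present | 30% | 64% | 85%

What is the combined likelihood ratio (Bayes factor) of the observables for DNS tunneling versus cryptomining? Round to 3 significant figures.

Joint likelihood of the observable pattern under each hypothesis:
  DNS tunneling: 0.88 × 0.64 = 0.5632
  cryptomining: 0.72 × 0.30 = 0.216
Bayes factor = 0.5632 / 0.216 ≈ 2.61

2.61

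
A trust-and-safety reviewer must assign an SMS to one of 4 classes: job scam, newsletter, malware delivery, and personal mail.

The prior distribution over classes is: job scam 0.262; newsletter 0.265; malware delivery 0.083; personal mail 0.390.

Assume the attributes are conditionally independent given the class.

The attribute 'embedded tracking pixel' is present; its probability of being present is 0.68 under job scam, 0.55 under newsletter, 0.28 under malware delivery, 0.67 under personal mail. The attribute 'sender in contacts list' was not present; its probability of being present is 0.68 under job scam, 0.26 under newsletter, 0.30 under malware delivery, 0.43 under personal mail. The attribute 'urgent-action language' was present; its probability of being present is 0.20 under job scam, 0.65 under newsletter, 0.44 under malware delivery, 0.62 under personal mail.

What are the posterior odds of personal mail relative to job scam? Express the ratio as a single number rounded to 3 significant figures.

Unnormalized posterior weight (prior times the attribute likelihoods) for each of the two hypotheses (using 1 − P(present | H) for each absent attribute):
  personal mail: 0.390 × 0.67 × (1 − 0.43) × 0.62 = 0.092343
  job scam: 0.262 × 0.68 × (1 − 0.68) × 0.20 = 0.011402
Odds(personal mail : job scam) = 0.092343 / 0.011402 ≈ 8.10.

8.10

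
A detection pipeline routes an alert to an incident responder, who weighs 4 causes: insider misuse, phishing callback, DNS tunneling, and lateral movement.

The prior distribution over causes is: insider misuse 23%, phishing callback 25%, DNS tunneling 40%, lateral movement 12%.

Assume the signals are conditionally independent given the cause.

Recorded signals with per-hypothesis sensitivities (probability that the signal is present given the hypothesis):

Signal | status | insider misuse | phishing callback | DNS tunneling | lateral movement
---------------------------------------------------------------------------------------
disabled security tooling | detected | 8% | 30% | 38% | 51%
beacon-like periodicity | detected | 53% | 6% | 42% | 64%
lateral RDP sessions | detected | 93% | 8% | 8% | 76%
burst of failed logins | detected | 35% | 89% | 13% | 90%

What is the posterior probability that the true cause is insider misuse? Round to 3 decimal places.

0.103

For each hypothesis, the unnormalized posterior weight is prior × product of the signal likelihoods:
  insider misuse: 0.23 × 0.08 × 0.53 × 0.93 × 0.35 = 0.0031743
  phishing callback: 0.25 × 0.30 × 0.06 × 0.08 × 0.89 = 0.0003204
  DNS tunneling: 0.40 × 0.38 × 0.42 × 0.08 × 0.13 = 0.00066394
  lateral movement: 0.12 × 0.51 × 0.64 × 0.76 × 0.90 = 0.026791
Marginal likelihood of the evidence = 0.03095.
P(insider misuse | evidence) = 0.0031743 / 0.03095 ≈ 0.103.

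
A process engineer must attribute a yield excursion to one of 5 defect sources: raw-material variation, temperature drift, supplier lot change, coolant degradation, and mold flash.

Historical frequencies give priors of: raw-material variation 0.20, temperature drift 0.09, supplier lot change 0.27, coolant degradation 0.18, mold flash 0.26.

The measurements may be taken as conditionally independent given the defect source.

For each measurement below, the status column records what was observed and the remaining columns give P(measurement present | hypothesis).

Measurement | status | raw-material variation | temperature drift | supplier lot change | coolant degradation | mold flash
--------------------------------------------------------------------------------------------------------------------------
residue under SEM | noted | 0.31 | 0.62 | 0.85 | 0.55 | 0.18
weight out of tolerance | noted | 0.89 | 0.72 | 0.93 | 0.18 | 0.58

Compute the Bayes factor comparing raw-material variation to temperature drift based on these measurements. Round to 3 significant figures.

0.618

The Bayes factor is the ratio of the joint likelihoods of the measurement pattern under the two hypotheses.
  raw-material variation: 0.31 × 0.89 = 0.2759
  temperature drift: 0.62 × 0.72 = 0.4464
Bayes factor = 0.2759 / 0.4464 ≈ 0.618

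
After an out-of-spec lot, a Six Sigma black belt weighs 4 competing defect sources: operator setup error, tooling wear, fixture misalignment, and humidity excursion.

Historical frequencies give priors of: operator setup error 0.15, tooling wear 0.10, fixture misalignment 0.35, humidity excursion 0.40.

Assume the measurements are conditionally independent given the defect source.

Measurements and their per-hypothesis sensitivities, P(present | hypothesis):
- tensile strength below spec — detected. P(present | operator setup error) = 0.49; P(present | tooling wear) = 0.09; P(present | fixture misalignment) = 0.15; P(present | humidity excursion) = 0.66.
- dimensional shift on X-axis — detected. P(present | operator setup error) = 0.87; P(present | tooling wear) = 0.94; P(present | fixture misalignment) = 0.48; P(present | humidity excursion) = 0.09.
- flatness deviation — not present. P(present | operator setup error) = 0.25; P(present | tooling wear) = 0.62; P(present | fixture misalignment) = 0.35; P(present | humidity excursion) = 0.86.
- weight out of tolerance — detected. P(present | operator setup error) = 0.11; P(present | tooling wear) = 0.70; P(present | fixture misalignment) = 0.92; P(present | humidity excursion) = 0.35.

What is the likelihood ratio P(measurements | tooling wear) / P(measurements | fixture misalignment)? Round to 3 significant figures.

Take the product of per-measurement likelihoods under each hypothesis (using 1 − P(present | H) for each absent measurement), then divide.
  tooling wear: 0.09 × 0.94 × (1 − 0.62) × 0.70 = 0.022504
  fixture misalignment: 0.15 × 0.48 × (1 − 0.35) × 0.92 = 0.043056
Bayes factor = 0.022504 / 0.043056 ≈ 0.523

0.523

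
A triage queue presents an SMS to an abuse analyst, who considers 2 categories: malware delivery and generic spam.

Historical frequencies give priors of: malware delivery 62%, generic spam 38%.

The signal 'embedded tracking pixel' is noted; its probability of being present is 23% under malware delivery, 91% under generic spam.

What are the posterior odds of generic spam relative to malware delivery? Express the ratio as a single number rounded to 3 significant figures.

Unnormalized posterior weight (prior times the signal likelihood) for each of the two hypotheses:
  generic spam: 0.38 × 0.91 = 0.3458
  malware delivery: 0.62 × 0.23 = 0.1426
Posterior odds = 0.3458 / 0.1426 ≈ 2.42.

2.42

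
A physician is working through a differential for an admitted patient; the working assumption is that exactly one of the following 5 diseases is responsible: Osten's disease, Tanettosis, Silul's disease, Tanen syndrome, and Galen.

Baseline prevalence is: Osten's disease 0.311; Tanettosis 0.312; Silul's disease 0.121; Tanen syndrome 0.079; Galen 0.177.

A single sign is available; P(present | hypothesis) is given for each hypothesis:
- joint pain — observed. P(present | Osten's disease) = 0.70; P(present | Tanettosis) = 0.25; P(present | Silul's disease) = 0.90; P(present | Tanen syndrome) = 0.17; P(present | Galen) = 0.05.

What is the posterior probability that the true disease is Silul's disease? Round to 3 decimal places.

Multiply each prior by the likelihood of the sign:
  Osten's disease: 0.311 × 0.70 = 0.2177
  Tanettosis: 0.312 × 0.25 = 0.078
  Silul's disease: 0.121 × 0.90 = 0.1089
  Tanen syndrome: 0.079 × 0.17 = 0.01343
  Galen: 0.177 × 0.05 = 0.00885
The unnormalized weights sum to 0.42688.
P(Silul's disease | evidence) = 0.1089 / 0.42688 ≈ 0.255.

0.255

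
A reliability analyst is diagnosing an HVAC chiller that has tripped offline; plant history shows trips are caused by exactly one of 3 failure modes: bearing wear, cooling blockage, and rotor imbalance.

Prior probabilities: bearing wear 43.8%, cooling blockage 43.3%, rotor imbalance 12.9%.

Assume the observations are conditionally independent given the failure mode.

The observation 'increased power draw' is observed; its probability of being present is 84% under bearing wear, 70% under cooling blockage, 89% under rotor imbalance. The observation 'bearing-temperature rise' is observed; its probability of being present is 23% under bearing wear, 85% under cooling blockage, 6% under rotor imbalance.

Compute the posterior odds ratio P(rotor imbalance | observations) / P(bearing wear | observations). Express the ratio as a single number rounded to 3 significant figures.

Unnormalized posterior weight (prior times the observation likelihoods) for each of the two hypotheses:
  rotor imbalance: 0.129 × 0.89 × 0.06 = 0.0068886
  bearing wear: 0.438 × 0.84 × 0.23 = 0.084622
Posterior odds = 0.0068886 / 0.084622 ≈ 0.0814.

0.0814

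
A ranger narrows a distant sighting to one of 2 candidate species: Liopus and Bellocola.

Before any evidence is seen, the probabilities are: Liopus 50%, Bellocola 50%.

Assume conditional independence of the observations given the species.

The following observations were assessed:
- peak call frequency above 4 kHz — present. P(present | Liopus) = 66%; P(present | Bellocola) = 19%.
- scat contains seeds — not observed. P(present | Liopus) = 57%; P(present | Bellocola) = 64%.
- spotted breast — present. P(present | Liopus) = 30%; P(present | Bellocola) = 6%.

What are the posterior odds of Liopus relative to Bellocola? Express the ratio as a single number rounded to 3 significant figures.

Unnormalized posterior weight (prior times the observation likelihoods) for each of the two hypotheses (using 1 − P(present | H) for each absent observation):
  Liopus: 0.50 × 0.66 × (1 − 0.57) × 0.30 = 0.04257
  Bellocola: 0.50 × 0.19 × (1 − 0.64) × 0.06 = 0.002052
Odds(Liopus : Bellocola) = 0.04257 / 0.002052 ≈ 20.7.

20.7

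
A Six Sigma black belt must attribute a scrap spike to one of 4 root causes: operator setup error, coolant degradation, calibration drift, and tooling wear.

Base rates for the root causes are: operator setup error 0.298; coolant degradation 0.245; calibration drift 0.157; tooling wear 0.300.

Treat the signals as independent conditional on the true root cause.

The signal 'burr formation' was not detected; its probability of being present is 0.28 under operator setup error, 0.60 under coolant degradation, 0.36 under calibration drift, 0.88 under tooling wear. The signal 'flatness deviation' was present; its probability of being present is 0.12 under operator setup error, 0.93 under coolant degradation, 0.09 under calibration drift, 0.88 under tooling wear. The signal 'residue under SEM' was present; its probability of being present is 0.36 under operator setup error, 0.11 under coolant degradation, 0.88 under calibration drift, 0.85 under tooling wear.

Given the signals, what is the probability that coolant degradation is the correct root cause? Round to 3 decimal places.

For each hypothesis, the unnormalized posterior weight is prior × product of the signal likelihoods (using 1 − P(present | H) for each absent signal):
  operator setup error: 0.298 × (1 − 0.28) × 0.12 × 0.36 = 0.009269
  coolant degradation: 0.245 × (1 − 0.60) × 0.93 × 0.11 = 0.010025
  calibration drift: 0.157 × (1 − 0.36) × 0.09 × 0.88 = 0.007958
  tooling wear: 0.300 × (1 − 0.88) × 0.88 × 0.85 = 0.026928
Marginal likelihood of the evidence = 0.05418.
P(coolant degradation | evidence) = 0.010025 / 0.05418 ≈ 0.185.

0.185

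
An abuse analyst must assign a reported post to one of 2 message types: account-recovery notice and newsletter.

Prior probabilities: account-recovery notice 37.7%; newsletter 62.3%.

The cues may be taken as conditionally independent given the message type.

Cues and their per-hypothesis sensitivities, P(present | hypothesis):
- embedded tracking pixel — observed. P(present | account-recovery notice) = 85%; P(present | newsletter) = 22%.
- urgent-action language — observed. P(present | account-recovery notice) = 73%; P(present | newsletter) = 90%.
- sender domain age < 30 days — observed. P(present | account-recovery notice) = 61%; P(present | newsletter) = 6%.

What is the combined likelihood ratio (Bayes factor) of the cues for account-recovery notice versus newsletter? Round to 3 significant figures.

Take the product of per-cue likelihoods under each hypothesis, then divide.
  account-recovery notice: 0.85 × 0.73 × 0.61 = 0.3785
  newsletter: 0.22 × 0.90 × 0.06 = 0.01188
Bayes factor = 0.3785 / 0.01188 ≈ 31.9

31.9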